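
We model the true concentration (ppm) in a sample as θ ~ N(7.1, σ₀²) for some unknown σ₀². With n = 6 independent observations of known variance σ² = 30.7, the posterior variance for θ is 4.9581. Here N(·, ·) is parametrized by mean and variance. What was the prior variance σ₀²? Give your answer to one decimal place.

Posterior precision equals prior precision plus data precision: 1/σ_n² = 1/σ₀² + n/σ².
So 1/σ₀² = 1/4.9581 − 6/30.7 = 0.201690 − 0.195440 = 0.006250.
Hence σ₀² = 1/0.006250 ≈ 160.0.

σ₀² = 160.0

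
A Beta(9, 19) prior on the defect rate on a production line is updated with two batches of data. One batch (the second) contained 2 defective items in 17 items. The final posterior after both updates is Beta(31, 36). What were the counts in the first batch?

20 defective items and 2 good items

Because Beta–binomial updating is additive in the counts, the combined data contributed (α_post−α_prior, β_post−β_prior) successes and failures.
Total across both batches: 31−9=22 defective items, 36−19=17 good items.
Subtract the second batch: 22−2=20 defective items and 17−15=2 good items.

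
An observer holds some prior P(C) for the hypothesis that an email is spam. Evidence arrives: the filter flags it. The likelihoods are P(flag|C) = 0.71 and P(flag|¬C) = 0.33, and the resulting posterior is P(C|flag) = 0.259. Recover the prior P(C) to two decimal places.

P(C) = 0.14

In odds form, posterior odds = prior odds × likelihood ratio, so prior odds = posterior odds ÷ LR.
Posterior odds = 0.259/(1−0.259) = 0.3495. LR = 0.71/0.33 = 2.1515.
Prior odds = 0.3495/2.1515 = 0.1624, so P(C) = 0.1624/(1+0.1624) ≈ 0.14.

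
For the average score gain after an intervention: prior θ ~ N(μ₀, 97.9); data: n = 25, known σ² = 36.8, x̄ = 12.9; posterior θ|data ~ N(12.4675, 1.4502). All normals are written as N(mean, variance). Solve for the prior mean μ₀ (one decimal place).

μ₀ = -16.3

The posterior mean is a precision-weighted average: μ_n = (τ₀μ₀ + τ_data·x̄)/(τ₀+τ_data), with τ₀=1/σ₀² and τ_data=n/σ².
Here τ₀ = 1/97.9 = 0.010215 and τ_data = 25/36.8 = 0.679348, so τ_n = 0.689563.
Rearranging for μ₀: μ₀ = (μ_n·τ_n − τ_data·x̄)/τ₀ = (12.4675·0.689563 − 0.679348·12.9) / 0.010215 = -0.166462/0.010215 ≈ -16.3.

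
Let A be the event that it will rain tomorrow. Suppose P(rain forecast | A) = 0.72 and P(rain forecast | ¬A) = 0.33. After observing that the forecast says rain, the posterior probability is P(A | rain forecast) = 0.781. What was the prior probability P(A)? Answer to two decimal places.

P(A) = 0.62

Bayes' rule in odds form gives O(A|E) = O(A)·[P(E|A)/P(E|¬A)], hence O(A) = O(A|E)/LR.
Posterior odds = 0.781/(1−0.781) = 3.5662. LR = 0.72/0.33 = 2.1818.
Prior odds = 3.5662/2.1818 = 1.6345, so P(A) = 1.6345/(1+1.6345) ≈ 0.62.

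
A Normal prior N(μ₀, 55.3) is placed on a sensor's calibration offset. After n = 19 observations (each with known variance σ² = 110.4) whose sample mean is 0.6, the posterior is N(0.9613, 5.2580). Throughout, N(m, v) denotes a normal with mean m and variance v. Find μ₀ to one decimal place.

μ₀ = 4.4

The posterior mean is a precision-weighted average: μ_n = (τ₀μ₀ + τ_data·x̄)/(τ₀+τ_data), with τ₀=1/σ₀² and τ_data=n/σ².
Here τ₀ = 1/55.3 = 0.018083 and τ_data = 19/110.4 = 0.172101, so τ_n = 0.190184.
Rearranging for μ₀: μ₀ = (μ_n·τ_n − τ_data·x̄)/τ₀ = (0.9613·0.190184 − 0.172101·0.6) / 0.018083 = 0.079563/0.018083 ≈ 4.4.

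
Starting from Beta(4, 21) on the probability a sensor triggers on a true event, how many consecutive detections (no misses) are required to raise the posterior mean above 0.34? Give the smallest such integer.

k = 7

After k detections and 0 misses the posterior is Beta(4+k, 21), with mean (4+k)/(4+21+k).
Set (4+k)/(25+k) > 0.34 and solve: k > (0.34·25 − 4)/(1 − 0.34) = 6.818.
The smallest integer exceeding 6.818 is 7.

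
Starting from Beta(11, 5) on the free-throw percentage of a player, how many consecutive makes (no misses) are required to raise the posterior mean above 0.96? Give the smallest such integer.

k = 110

After k makes and 0 misses the posterior is Beta(11+k, 5), with mean (11+k)/(11+5+k).
Set (11+k)/(16+k) > 0.96 and solve: k > (0.96·16 − 11)/(1 − 0.96) = 109.000.
The smallest integer exceeding 109.000 is 110.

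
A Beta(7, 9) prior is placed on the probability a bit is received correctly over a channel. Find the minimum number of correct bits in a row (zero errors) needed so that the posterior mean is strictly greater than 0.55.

After k correct bits and 0 errors the posterior is Beta(7+k, 9), with mean (7+k)/(7+9+k).
Set (7+k)/(16+k) > 0.55 and solve: k > (0.55·16 − 7)/(1 − 0.55) = 4.000.
The smallest integer exceeding 4.000 is 5, and checking k=5: (12)/(21) = 0.5714 > 0.55.

k = 5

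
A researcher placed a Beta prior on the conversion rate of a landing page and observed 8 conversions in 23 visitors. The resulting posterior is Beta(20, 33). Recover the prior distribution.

Beta(12, 18)

A Beta(a, b) prior with s successes and f failures in binomial data gives a Beta(a+s, b+f) posterior.
So a = 20 − 8 = 12 and b = 33 − 15 = 18.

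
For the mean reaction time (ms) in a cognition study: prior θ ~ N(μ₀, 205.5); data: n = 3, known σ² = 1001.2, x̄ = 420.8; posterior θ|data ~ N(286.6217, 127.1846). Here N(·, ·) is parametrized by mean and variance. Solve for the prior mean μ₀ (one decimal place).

μ₀ = 204.0

The posterior mean is a precision-weighted average: μ_n = (τ₀μ₀ + τ_data·x̄)/(τ₀+τ_data), with τ₀=1/σ₀² and τ_data=n/σ².
Here τ₀ = 1/205.5 = 0.004866 and τ_data = 3/1001.2 = 0.002996, so τ_n = 0.007862.
Rearranging for μ₀: μ₀ = (μ_n·τ_n − τ_data·x̄)/τ₀ = (286.6217·0.007862 − 0.002996·420.8) / 0.004866 = 0.992703/0.004866 ≈ 204.0.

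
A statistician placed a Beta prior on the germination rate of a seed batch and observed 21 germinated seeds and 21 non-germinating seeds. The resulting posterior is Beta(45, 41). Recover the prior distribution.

Under Beta–binomial conjugacy the posterior parameters are (a+s, b+f).
Subtract the data counts: 45−21=24, 41−21=20.

Beta(24, 20)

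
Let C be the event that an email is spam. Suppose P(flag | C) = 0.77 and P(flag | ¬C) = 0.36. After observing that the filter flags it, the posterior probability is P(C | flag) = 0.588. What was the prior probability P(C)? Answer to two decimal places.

Bayes' rule in odds form gives O(C|E) = O(C)·[P(E|C)/P(E|¬C)], hence O(C) = O(C|E)/LR.
Posterior odds = 0.588/(1−0.588) = 1.4272. LR = 0.77/0.36 = 2.1389.
Prior odds = 1.4272/2.1389 = 0.6673, so P(C) = 0.6673/(1+0.6673) ≈ 0.40.

P(C) = 0.40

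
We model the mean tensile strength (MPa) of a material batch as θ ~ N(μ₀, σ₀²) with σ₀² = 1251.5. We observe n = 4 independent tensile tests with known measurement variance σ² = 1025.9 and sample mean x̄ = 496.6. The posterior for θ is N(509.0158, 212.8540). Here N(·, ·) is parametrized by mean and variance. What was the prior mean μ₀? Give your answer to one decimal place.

With known observation variance, the Normal–Normal posterior has precision τ_n = τ₀ + n/σ² and mean μ_n = (τ₀μ₀ + (n/σ²)x̄)/τ_n.
Here τ₀ = 1/1251.5 = 0.000799 and τ_data = 4/1025.9 = 0.003899, so τ_n = 0.004698.
Rearranging for μ₀: μ₀ = (μ_n·τ_n − τ_data·x̄)/τ₀ = (509.0158·0.004698 − 0.003899·496.6) / 0.000799 = 0.455113/0.000799 ≈ 569.6.

μ₀ = 569.6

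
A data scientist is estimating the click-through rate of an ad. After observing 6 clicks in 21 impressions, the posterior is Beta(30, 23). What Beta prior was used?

Beta(24, 8)

Beta is conjugate to the binomial likelihood: posterior = Beta(α+s, β+f).
So α = 30 − 6 = 24 and β = 23 − 15 = 8.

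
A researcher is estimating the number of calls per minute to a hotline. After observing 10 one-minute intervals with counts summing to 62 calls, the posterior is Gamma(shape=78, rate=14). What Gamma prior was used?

Gamma–Poisson conjugacy: posterior shape = α + Σxᵢ, posterior rate = β + n.
So α = 78 − 62 = 16 and β = 14 − 10 = 4.

Gamma(shape=16, rate=4)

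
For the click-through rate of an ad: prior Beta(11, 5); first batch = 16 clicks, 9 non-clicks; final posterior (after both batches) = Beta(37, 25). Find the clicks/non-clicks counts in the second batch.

Sequential conjugate updates are equivalent to a single update on the pooled data, so total successes = posterior α − prior α and total failures = posterior β − prior β.
Total across both batches: 37−11=26 clicks, 25−5=20 non-clicks.
Subtract the first batch: 26−16=10 clicks and 20−9=11 non-clicks.

10 clicks and 11 non-clicks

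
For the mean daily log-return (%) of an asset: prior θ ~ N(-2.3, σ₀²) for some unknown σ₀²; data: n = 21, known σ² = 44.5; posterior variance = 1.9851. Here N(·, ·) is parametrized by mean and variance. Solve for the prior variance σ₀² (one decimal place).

σ₀² = 31.4

For the Normal–Normal model with known σ², precisions add: τ_n = τ₀ + n/σ².
So 1/σ₀² = 1/1.9851 − 21/44.5 = 0.503753 − 0.471910 = 0.031843.
Hence σ₀² = 1/0.031843 ≈ 31.4.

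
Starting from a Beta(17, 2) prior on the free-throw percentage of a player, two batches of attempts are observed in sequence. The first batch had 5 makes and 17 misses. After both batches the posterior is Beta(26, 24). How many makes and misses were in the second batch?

4 makes and 5 misses

Sequential conjugate updates are equivalent to a single update on the pooled data, so total successes = posterior α − prior α and total failures = posterior β − prior β.
Total across both batches: 26−17=9 makes, 24−2=22 misses.
Subtract the first batch: 9−5=4 makes and 22−17=5 misses.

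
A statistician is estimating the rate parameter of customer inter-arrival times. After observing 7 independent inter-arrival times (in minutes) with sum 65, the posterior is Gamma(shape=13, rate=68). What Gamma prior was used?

Gamma(shape=6, rate=3)

Gamma–exponential conjugacy: posterior shape = α + n, posterior rate = β + Σtᵢ.
So α = 13 − 7 = 6 and β = 68 − 65 = 3.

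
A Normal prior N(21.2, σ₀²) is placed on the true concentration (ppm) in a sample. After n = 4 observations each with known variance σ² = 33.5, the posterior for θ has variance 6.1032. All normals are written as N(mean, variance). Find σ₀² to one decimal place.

Posterior precision equals prior precision plus data precision: 1/σ_n² = 1/σ₀² + n/σ².
So 1/σ₀² = 1/6.1032 − 4/33.5 = 0.163848 − 0.119403 = 0.044445.
Hence σ₀² = 1/0.044445 ≈ 22.5.

σ₀² = 22.5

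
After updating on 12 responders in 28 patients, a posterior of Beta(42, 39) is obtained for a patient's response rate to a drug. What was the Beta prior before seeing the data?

Beta is conjugate to the binomial likelihood: posterior = Beta(α+s, β+f).
Subtract the data counts: 42−12=30, 39−16=23.

Beta(30, 23)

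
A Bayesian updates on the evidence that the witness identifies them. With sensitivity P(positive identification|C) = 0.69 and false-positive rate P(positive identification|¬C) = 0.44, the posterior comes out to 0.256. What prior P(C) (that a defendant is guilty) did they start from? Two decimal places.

P(C) = 0.18

Bayes' rule in odds form gives O(C|E) = O(C)·[P(E|C)/P(E|¬C)], hence O(C) = O(C|E)/LR.
Posterior odds = 0.256/(1−0.256) = 0.3441. LR = 0.69/0.44 = 1.5682.
Prior odds = 0.3441/1.5682 = 0.2194, so P(C) = 0.2194/(1+0.2194) ≈ 0.18.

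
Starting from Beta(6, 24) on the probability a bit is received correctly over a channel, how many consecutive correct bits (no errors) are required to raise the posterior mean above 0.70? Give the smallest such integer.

After k correct bits and 0 errors the posterior is Beta(6+k, 24), with mean (6+k)/(6+24+k).
Set (6+k)/(30+k) > 0.70 and solve: k > (0.70·30 − 6)/(1 − 0.70) = 50.000.
The smallest integer exceeding 50.000 is 51.

k = 51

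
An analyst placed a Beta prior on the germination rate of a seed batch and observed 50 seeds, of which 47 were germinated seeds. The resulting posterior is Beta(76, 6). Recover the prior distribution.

Beta(29, 3)

Under Beta–binomial conjugacy the posterior parameters are (a+s, b+f).
So a = 76 − 47 = 29 and b = 6 − 3 = 3.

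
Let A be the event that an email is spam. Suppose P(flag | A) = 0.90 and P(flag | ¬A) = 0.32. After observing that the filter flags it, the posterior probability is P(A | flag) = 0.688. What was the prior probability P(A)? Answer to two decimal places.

P(A) = 0.44

Bayes' rule in odds form gives O(A|E) = O(A)·[P(E|A)/P(E|¬A)], hence O(A) = O(A|E)/LR.
Posterior odds = 0.688/(1−0.688) = 2.2051. LR = 0.90/0.32 = 2.8125.
Prior odds = 2.2051/2.8125 = 0.7840, so P(A) = 0.7840/(1+0.7840) ≈ 0.44.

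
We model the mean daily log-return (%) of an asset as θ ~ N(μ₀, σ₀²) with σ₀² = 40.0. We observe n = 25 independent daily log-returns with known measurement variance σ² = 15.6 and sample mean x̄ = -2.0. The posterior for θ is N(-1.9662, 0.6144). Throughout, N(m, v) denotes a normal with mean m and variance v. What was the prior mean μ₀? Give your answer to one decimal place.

The posterior mean is a precision-weighted average: μ_n = (τ₀μ₀ + τ_data·x̄)/(τ₀+τ_data), with τ₀=1/σ₀² and τ_data=n/σ².
Here τ₀ = 1/40.0 = 0.025000 and τ_data = 25/15.6 = 1.602564, so τ_n = 1.627564.
Rearranging for μ₀: μ₀ = (μ_n·τ_n − τ_data·x̄)/τ₀ = (-1.9662·1.627564 − 1.602564·-2.0) / 0.025000 = 0.005012/0.025000 ≈ 0.2.

μ₀ = 0.2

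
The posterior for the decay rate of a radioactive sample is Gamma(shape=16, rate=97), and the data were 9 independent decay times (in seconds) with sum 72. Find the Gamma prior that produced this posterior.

For an exponential likelihood with a Gamma(α, β) prior on the rate, n observations with total T give posterior Gamma(α+n, β+T).
So α = 16 − 9 = 7 and β = 97 − 72 = 25.

Gamma(shape=7, rate=25)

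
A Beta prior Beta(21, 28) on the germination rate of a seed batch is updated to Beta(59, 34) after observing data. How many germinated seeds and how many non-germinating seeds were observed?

Beta is conjugate to the binomial likelihood: posterior = Beta(α+s, β+f).
So s = 59 − 21 = 38 and f = 34 − 28 = 6.

38 germinated seeds and 6 non-germinating seeds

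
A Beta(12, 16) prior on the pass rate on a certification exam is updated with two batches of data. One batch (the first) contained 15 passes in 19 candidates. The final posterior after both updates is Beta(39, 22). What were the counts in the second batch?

Because Beta–binomial updating is additive in the counts, the combined data contributed (α_post−α_prior, β_post−β_prior) successes and failures.
Total across both batches: 39−12=27 passes, 22−16=6 failures.
Subtract the first batch: 27−15=12 passes and 6−4=2 failures.

12 passes and 2 failures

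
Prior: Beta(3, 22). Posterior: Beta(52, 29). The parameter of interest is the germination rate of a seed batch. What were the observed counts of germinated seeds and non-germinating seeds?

49 germinated seeds and 7 non-germinating seeds

Beta is conjugate to the binomial likelihood: posterior = Beta(α+s, β+f).
Match parameters: s=52−3=49, f=29−22=7.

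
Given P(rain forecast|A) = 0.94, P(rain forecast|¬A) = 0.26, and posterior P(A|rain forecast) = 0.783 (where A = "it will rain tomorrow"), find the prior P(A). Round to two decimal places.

P(A) = 0.50

In odds form, posterior odds = prior odds × likelihood ratio, so prior odds = posterior odds ÷ LR.
Posterior odds = 0.783/(1−0.783) = 3.6083. LR = 0.94/0.26 = 3.6154.
Prior odds = 3.6083/3.6154 = 0.9980, so P(A) = 0.9980/(1+0.9980) ≈ 0.50.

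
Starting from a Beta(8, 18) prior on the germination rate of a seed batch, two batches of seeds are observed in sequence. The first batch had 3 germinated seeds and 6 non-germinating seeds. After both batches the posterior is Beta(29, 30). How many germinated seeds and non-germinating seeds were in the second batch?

18 germinated seeds and 6 non-germinating seeds

Because Beta–binomial updating is additive in the counts, the combined data contributed (α_post−α_prior, β_post−β_prior) successes and failures.
Total across both batches: 29−8=21 germinated seeds, 30−18=12 non-germinating seeds.
Subtract the first batch: 21−3=18 germinated seeds and 12−6=6 non-germinating seeds.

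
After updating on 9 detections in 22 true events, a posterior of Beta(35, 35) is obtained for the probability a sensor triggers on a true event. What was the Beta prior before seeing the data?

Beta(26, 22)

Under Beta–binomial conjugacy the posterior parameters are (a+s, b+f).
Subtract the data counts: 35−9=26, 35−13=22.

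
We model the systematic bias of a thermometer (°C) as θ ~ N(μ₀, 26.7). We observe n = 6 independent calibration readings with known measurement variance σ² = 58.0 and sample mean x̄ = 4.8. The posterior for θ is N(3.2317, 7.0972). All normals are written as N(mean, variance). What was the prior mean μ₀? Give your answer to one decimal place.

μ₀ = -1.1

With known observation variance, the Normal–Normal posterior has precision τ_n = τ₀ + n/σ² and mean μ_n = (τ₀μ₀ + (n/σ²)x̄)/τ_n.
Here τ₀ = 1/26.7 = 0.037453 and τ_data = 6/58.0 = 0.103448, so τ_n = 0.140901.
Rearranging for μ₀: μ₀ = (μ_n·τ_n − τ_data·x̄)/τ₀ = (3.2317·0.140901 − 0.103448·4.8) / 0.037453 = -0.041201/0.037453 ≈ -1.1.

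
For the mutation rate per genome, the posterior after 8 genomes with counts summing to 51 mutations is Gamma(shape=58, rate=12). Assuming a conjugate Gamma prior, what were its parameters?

A Gamma(α, β) prior (rate parametrization) on a Poisson rate with n observations summing to S gives posterior Gamma(α+S, β+n).
So α = 58 − 51 = 7 and β = 12 − 8 = 4.

Gamma(shape=7, rate=4)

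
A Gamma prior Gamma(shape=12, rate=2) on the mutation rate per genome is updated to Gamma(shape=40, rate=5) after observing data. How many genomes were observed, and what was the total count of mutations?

A Gamma(α, β) prior (rate parametrization) on a Poisson rate with n observations summing to S gives posterior Gamma(α+S, β+n).
Matching: Σxᵢ = 40 − 12 = 28 and n = 5 − 2 = 3.

n = 3 genomes with total 28 mutations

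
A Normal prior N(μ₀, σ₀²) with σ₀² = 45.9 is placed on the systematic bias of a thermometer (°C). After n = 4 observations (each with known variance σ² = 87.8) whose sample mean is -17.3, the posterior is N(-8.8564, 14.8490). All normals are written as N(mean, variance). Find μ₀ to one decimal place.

The posterior mean is a precision-weighted average: μ_n = (τ₀μ₀ + τ_data·x̄)/(τ₀+τ_data), with τ₀=1/σ₀² and τ_data=n/σ².
Here τ₀ = 1/45.9 = 0.021786 and τ_data = 4/87.8 = 0.045558, so τ_n = 0.067344.
Rearranging for μ₀: μ₀ = (μ_n·τ_n − τ_data·x̄)/τ₀ = (-8.8564·0.067344 − 0.045558·-17.3) / 0.021786 = 0.191728/0.021786 ≈ 8.8.

μ₀ = 8.8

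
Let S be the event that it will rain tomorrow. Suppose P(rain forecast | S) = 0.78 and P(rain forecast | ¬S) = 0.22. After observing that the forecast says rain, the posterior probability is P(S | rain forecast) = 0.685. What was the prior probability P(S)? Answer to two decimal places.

In odds form, posterior odds = prior odds × likelihood ratio, so prior odds = posterior odds ÷ LR.
Posterior odds = 0.685/(1−0.685) = 2.1746. LR = 0.78/0.22 = 3.5455.
Prior odds = 2.1746/3.5455 = 0.6133, so P(S) = 0.6133/(1+0.6133) ≈ 0.38.

P(S) = 0.38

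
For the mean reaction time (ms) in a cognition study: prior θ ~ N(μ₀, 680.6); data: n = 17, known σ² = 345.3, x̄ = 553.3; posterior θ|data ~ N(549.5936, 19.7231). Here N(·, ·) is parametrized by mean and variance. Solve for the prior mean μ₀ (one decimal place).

The posterior mean is a precision-weighted average: μ_n = (τ₀μ₀ + τ_data·x̄)/(τ₀+τ_data), with τ₀=1/σ₀² and τ_data=n/σ².
Here τ₀ = 1/680.6 = 0.001469 and τ_data = 17/345.3 = 0.049233, so τ_n = 0.050702.
Rearranging for μ₀: μ₀ = (μ_n·τ_n − τ_data·x̄)/τ₀ = (549.5936·0.050702 − 0.049233·553.3) / 0.001469 = 0.624876/0.001469 ≈ 425.4.

μ₀ = 425.4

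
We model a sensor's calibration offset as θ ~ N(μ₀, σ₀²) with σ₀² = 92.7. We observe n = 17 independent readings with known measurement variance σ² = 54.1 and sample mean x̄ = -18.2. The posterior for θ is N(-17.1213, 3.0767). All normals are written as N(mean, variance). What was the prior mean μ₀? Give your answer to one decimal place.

With known observation variance, the Normal–Normal posterior has precision τ_n = τ₀ + n/σ² and mean μ_n = (τ₀μ₀ + (n/σ²)x̄)/τ_n.
Here τ₀ = 1/92.7 = 0.010787 and τ_data = 17/54.1 = 0.314233, so τ_n = 0.325020.
Rearranging for μ₀: μ₀ = (μ_n·τ_n − τ_data·x̄)/τ₀ = (-17.1213·0.325020 − 0.314233·-18.2) / 0.010787 = 0.154276/0.010787 ≈ 14.3.

μ₀ = 14.3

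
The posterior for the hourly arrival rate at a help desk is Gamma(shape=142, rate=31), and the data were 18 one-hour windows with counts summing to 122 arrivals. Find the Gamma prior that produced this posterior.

A Gamma(α, β) prior (rate parametrization) on a Poisson rate with n observations summing to S gives posterior Gamma(α+S, β+n).
So α = 142 − 122 = 20 and β = 31 − 18 = 13.

Gamma(shape=20, rate=13)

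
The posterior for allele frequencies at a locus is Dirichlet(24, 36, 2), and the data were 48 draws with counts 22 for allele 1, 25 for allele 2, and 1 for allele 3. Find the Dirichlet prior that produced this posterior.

Dirichlet(2, 11, 1)

For a Dirichlet(α) prior with multinomial counts c, the posterior is Dirichlet(α + c) componentwise.
Subtract each count from the matching posterior parameter: 24−22=2, 36−25=11, 2−1=1.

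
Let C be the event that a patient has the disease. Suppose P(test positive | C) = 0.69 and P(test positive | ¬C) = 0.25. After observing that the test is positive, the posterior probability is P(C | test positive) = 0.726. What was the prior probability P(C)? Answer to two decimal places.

P(C) = 0.49

In odds form, posterior odds = prior odds × likelihood ratio, so prior odds = posterior odds ÷ LR.
Posterior odds = 0.726/(1−0.726) = 2.6496. LR = 0.69/0.25 = 2.7600.
Prior odds = 2.6496/2.7600 = 0.9600, so P(C) = 0.9600/(1+0.9600) ≈ 0.49.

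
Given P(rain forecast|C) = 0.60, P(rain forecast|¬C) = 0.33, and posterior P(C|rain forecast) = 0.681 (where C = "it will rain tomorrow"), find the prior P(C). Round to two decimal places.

In odds form, posterior odds = prior odds × likelihood ratio, so prior odds = posterior odds ÷ LR.
Posterior odds = 0.681/(1−0.681) = 2.1348. LR = 0.60/0.33 = 1.8182.
Prior odds = 2.1348/1.8182 = 1.1741, so P(C) = 1.1741/(1+1.1741) ≈ 0.54.

P(C) = 0.54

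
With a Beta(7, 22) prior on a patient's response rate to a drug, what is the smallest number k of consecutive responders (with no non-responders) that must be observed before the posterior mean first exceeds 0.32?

After k responders and 0 non-responders the posterior is Beta(7+k, 22), with mean (7+k)/(7+22+k).
Set (7+k)/(29+k) > 0.32 and solve: k > (0.32·29 − 7)/(1 − 0.32) = 3.353.
The smallest integer exceeding 3.353 is 4.

k = 4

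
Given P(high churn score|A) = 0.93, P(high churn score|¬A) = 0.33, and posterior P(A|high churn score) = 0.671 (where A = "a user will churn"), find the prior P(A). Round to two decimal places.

P(A) = 0.42

Bayes' rule in odds form gives O(A|E) = O(A)·[P(E|A)/P(E|¬A)], hence O(A) = O(A|E)/LR.
Posterior odds = 0.671/(1−0.671) = 2.0395. LR = 0.93/0.33 = 2.8182.
Prior odds = 2.0395/2.8182 = 0.7237, so P(A) = 0.7237/(1+0.7237) ≈ 0.42.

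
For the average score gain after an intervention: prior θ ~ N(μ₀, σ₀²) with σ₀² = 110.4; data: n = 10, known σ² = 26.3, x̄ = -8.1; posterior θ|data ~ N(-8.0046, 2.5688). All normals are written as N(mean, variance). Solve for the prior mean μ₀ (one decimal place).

The posterior mean is a precision-weighted average: μ_n = (τ₀μ₀ + τ_data·x̄)/(τ₀+τ_data), with τ₀=1/σ₀² and τ_data=n/σ².
Here τ₀ = 1/110.4 = 0.009058 and τ_data = 10/26.3 = 0.380228, so τ_n = 0.389286.
Rearranging for μ₀: μ₀ = (μ_n·τ_n − τ_data·x̄)/τ₀ = (-8.0046·0.389286 − 0.380228·-8.1) / 0.009058 = -0.036232/0.009058 ≈ -4.0.

μ₀ = -4.0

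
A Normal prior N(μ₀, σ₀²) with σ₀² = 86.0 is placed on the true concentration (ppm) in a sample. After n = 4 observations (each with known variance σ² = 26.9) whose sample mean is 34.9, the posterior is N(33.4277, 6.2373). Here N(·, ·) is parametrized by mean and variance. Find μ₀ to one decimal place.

μ₀ = 14.6

The posterior mean is a precision-weighted average: μ_n = (τ₀μ₀ + τ_data·x̄)/(τ₀+τ_data), with τ₀=1/σ₀² and τ_data=n/σ².
Here τ₀ = 1/86.0 = 0.011628 and τ_data = 4/26.9 = 0.148699, so τ_n = 0.160327.
Rearranging for μ₀: μ₀ = (μ_n·τ_n − τ_data·x̄)/τ₀ = (33.4277·0.160327 − 0.148699·34.9) / 0.011628 = 0.169768/0.011628 ≈ 14.6.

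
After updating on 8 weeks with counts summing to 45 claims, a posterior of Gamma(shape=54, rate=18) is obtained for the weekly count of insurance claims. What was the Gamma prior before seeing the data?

Gamma(shape=9, rate=10)

Gamma–Poisson conjugacy: posterior shape = α + Σxᵢ, posterior rate = β + n.
So α = 54 − 45 = 9 and β = 18 − 8 = 10.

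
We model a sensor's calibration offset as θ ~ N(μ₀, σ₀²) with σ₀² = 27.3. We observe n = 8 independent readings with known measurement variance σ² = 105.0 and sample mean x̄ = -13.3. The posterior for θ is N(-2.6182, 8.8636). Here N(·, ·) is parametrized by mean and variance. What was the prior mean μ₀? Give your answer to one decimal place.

With known observation variance, the Normal–Normal posterior has precision τ_n = τ₀ + n/σ² and mean μ_n = (τ₀μ₀ + (n/σ²)x̄)/τ_n.
Here τ₀ = 1/27.3 = 0.036630 and τ_data = 8/105.0 = 0.076190, so τ_n = 0.112820.
Rearranging for μ₀: μ₀ = (μ_n·τ_n − τ_data·x̄)/τ₀ = (-2.6182·0.112820 − 0.076190·-13.3) / 0.036630 = 0.717942/0.036630 ≈ 19.6.

μ₀ = 19.6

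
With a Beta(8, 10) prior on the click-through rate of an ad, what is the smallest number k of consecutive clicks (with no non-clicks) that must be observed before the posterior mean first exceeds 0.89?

After k clicks and 0 non-clicks the posterior is Beta(8+k, 10), with mean (8+k)/(8+10+k).
Set (8+k)/(18+k) > 0.89 and solve: k > (0.89·18 − 8)/(1 − 0.89) = 72.909.
The smallest integer exceeding 72.909 is 73, and checking k=73: (81)/(91) = 0.8901 > 0.89.

k = 73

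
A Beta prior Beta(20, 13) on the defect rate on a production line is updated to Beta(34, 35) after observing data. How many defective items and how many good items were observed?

Beta is conjugate to the binomial likelihood: posterior = Beta(a+s, b+f).
So s = 34 − 20 = 14 and f = 35 − 13 = 22.

14 defective items and 22 good items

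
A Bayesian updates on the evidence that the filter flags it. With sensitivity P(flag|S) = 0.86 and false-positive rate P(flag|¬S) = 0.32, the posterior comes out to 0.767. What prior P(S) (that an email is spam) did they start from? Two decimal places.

P(S) = 0.55

In odds form, posterior odds = prior odds × likelihood ratio, so prior odds = posterior odds ÷ LR.
Posterior odds = 0.767/(1−0.767) = 3.2918. LR = 0.86/0.32 = 2.6875.
Prior odds = 3.2918/2.6875 = 1.2249, so P(S) = 1.2249/(1+1.2249) ≈ 0.55.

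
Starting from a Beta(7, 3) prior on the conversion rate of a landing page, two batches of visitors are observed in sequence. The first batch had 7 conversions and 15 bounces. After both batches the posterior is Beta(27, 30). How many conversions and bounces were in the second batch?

13 conversions and 12 bounces

Sequential conjugate updates are equivalent to a single update on the pooled data, so total successes = posterior α − prior α and total failures = posterior β − prior β.
Total across both batches: 27−7=20 conversions, 30−3=27 bounces.
Subtract the first batch: 20−7=13 conversions and 27−15=12 bounces.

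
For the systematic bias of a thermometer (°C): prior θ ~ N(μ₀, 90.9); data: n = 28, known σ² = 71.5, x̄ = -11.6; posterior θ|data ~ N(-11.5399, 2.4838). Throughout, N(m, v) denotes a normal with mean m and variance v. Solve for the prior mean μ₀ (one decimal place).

The posterior mean is a precision-weighted average: μ_n = (τ₀μ₀ + τ_data·x̄)/(τ₀+τ_data), with τ₀=1/σ₀² and τ_data=n/σ².
Here τ₀ = 1/90.9 = 0.011001 and τ_data = 28/71.5 = 0.391608, so τ_n = 0.402609.
Rearranging for μ₀: μ₀ = (μ_n·τ_n − τ_data·x̄)/τ₀ = (-11.5399·0.402609 − 0.391608·-11.6) / 0.011001 = -0.103415/0.011001 ≈ -9.4.

μ₀ = -9.4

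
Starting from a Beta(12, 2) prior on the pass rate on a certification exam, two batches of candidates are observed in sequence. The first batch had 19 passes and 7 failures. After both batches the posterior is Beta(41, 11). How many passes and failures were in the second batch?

10 passes and 2 failures

Sequential conjugate updates are equivalent to a single update on the pooled data, so total successes = posterior α − prior α and total failures = posterior β − prior β.
Total across both batches: 41−12=29 passes, 11−2=9 failures.
Subtract the first batch: 29−19=10 passes and 9−7=2 failures.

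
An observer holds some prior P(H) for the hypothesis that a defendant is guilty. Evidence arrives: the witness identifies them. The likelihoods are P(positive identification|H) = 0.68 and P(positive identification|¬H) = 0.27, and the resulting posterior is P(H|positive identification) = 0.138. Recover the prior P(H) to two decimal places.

P(H) = 0.06

In odds form, posterior odds = prior odds × likelihood ratio, so prior odds = posterior odds ÷ LR.
Posterior odds = 0.138/(1−0.138) = 0.1601. LR = 0.68/0.27 = 2.5185.
Prior odds = 0.1601/2.5185 = 0.0636, so P(H) = 0.0636/(1+0.0636) ≈ 0.06.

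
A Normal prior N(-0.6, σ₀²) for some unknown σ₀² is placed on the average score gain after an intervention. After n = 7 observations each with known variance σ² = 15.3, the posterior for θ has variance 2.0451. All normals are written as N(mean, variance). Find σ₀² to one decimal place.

Posterior precision equals prior precision plus data precision: 1/σ_n² = 1/σ₀² + n/σ².
So 1/σ₀² = 1/2.0451 − 7/15.3 = 0.488974 − 0.457516 = 0.031458.
Hence σ₀² = 1/0.031458 ≈ 31.8.

σ₀² = 31.8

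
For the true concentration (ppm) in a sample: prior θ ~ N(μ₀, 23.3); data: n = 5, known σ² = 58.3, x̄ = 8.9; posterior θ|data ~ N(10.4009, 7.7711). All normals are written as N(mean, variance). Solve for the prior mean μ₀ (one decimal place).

μ₀ = 13.4

The posterior mean is a precision-weighted average: μ_n = (τ₀μ₀ + τ_data·x̄)/(τ₀+τ_data), with τ₀=1/σ₀² and τ_data=n/σ².
Here τ₀ = 1/23.3 = 0.042918 and τ_data = 5/58.3 = 0.085763, so τ_n = 0.128681.
Rearranging for μ₀: μ₀ = (μ_n·τ_n − τ_data·x̄)/τ₀ = (10.4009·0.128681 − 0.085763·8.9) / 0.042918 = 0.575108/0.042918 ≈ 13.4.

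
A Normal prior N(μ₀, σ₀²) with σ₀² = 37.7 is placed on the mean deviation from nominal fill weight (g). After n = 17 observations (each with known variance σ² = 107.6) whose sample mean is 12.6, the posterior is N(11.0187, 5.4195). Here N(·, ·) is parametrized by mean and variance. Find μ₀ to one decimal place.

With known observation variance, the Normal–Normal posterior has precision τ_n = τ₀ + n/σ² and mean μ_n = (τ₀μ₀ + (n/σ²)x̄)/τ_n.
Here τ₀ = 1/37.7 = 0.026525 and τ_data = 17/107.6 = 0.157993, so τ_n = 0.184518.
Rearranging for μ₀: μ₀ = (μ_n·τ_n − τ_data·x̄)/τ₀ = (11.0187·0.184518 − 0.157993·12.6) / 0.026525 = 0.042437/0.026525 ≈ 1.6.

μ₀ = 1.6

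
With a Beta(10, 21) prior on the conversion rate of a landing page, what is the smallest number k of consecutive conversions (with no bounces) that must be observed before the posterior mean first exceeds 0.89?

After k conversions and 0 bounces the posterior is Beta(10+k, 21), with mean (10+k)/(10+21+k).
Set (10+k)/(31+k) > 0.89 and solve: k > (0.89·31 − 10)/(1 − 0.89) = 159.909.
The smallest integer exceeding 159.909 is 160, and checking k=160: (170)/(191) = 0.8901 > 0.89.

k = 160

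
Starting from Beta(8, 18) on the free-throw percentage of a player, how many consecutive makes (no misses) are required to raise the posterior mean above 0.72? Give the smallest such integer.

After k makes and 0 misses the posterior is Beta(8+k, 18), with mean (8+k)/(8+18+k).
Set (8+k)/(26+k) > 0.72 and solve: k > (0.72·26 − 8)/(1 − 0.72) = 38.286.
The smallest integer exceeding 38.286 is 39.

k = 39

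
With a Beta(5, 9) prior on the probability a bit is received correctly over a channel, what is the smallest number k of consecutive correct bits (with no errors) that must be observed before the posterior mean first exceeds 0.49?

k = 4

After k correct bits and 0 errors the posterior is Beta(5+k, 9), with mean (5+k)/(5+9+k).
Set (5+k)/(14+k) > 0.49 and solve: k > (0.49·14 − 5)/(1 − 0.49) = 3.647.
The smallest integer exceeding 3.647 is 4.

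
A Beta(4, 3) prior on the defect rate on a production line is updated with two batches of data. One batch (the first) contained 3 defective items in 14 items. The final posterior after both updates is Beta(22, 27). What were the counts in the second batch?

15 defective items and 13 good items

Sequential conjugate updates are equivalent to a single update on the pooled data, so total successes = posterior α − prior α and total failures = posterior β − prior β.
Total across both batches: 22−4=18 defective items, 27−3=24 good items.
Subtract the first batch: 18−3=15 defective items and 24−11=13 good items.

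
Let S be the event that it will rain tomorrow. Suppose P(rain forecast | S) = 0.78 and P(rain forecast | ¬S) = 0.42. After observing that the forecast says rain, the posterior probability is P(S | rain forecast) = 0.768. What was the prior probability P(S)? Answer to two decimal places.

P(S) = 0.64

Bayes' rule in odds form gives O(S|E) = O(S)·[P(E|S)/P(E|¬S)], hence O(S) = O(S|E)/LR.
Posterior odds = 0.768/(1−0.768) = 3.3103. LR = 0.78/0.42 = 1.8571.
Prior odds = 3.3103/1.8571 = 1.7825, so P(S) = 1.7825/(1+1.7825) ≈ 0.64.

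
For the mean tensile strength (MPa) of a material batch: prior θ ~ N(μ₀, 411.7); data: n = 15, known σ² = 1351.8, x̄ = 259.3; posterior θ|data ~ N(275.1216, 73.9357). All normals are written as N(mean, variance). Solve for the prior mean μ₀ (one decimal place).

With known observation variance, the Normal–Normal posterior has precision τ_n = τ₀ + n/σ² and mean μ_n = (τ₀μ₀ + (n/σ²)x̄)/τ_n.
Here τ₀ = 1/411.7 = 0.002429 and τ_data = 15/1351.8 = 0.011096, so τ_n = 0.013525.
Rearranging for μ₀: μ₀ = (μ_n·τ_n − τ_data·x̄)/τ₀ = (275.1216·0.013525 − 0.011096·259.3) / 0.002429 = 0.843827/0.002429 ≈ 347.4.

μ₀ = 347.4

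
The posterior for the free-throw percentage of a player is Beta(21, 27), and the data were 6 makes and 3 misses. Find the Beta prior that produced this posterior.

Beta(15, 24)

A Beta(α, β) prior with s successes and f failures in binomial data gives a Beta(α+s, β+f) posterior.
So α = 21 − 6 = 15 and β = 27 − 3 = 24.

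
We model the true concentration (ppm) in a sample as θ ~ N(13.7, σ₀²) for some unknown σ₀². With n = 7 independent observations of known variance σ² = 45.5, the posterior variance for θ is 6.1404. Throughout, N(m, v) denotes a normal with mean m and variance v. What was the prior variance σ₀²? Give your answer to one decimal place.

σ₀² = 111.0

Posterior precision equals prior precision plus data precision: 1/σ_n² = 1/σ₀² + n/σ².
So 1/σ₀² = 1/6.1404 − 7/45.5 = 0.162856 − 0.153846 = 0.009010.
Hence σ₀² = 1/0.009010 ≈ 111.0.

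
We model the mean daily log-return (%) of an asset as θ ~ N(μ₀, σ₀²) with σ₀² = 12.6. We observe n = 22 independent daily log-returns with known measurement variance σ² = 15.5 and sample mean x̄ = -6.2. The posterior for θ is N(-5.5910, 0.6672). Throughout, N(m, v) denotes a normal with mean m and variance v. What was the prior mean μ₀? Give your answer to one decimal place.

μ₀ = 5.3

The posterior mean is a precision-weighted average: μ_n = (τ₀μ₀ + τ_data·x̄)/(τ₀+τ_data), with τ₀=1/σ₀² and τ_data=n/σ².
Here τ₀ = 1/12.6 = 0.079365 and τ_data = 22/15.5 = 1.419355, so τ_n = 1.498720.
Rearranging for μ₀: μ₀ = (μ_n·τ_n − τ_data·x̄)/τ₀ = (-5.5910·1.498720 − 1.419355·-6.2) / 0.079365 = 0.420657/0.079365 ≈ 5.3.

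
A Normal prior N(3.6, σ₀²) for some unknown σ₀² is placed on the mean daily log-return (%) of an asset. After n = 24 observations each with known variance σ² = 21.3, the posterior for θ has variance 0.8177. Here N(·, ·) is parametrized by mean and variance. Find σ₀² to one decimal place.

Posterior precision equals prior precision plus data precision: 1/σ_n² = 1/σ₀² + n/σ².
So 1/σ₀² = 1/0.8177 − 24/21.3 = 1.222942 − 1.126761 = 0.096181.
Hence σ₀² = 1/0.096181 ≈ 10.4.

σ₀² = 10.4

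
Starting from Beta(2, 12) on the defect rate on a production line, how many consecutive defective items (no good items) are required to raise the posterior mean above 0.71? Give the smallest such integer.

k = 28

After k defective items and 0 good items the posterior is Beta(2+k, 12), with mean (2+k)/(2+12+k).
Set (2+k)/(14+k) > 0.71 and solve: k > (0.71·14 − 2)/(1 − 0.71) = 27.379.
The smallest integer exceeding 27.379 is 28.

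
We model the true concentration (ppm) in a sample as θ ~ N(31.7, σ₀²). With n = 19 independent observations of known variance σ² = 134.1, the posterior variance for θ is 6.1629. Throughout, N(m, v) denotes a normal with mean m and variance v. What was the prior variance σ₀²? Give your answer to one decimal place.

σ₀² = 48.6

For the Normal–Normal model with known σ², precisions add: τ_n = τ₀ + n/σ².
So 1/σ₀² = 1/6.1629 − 19/134.1 = 0.162261 − 0.141685 = 0.020576.
Hence σ₀² = 1/0.020576 ≈ 48.6.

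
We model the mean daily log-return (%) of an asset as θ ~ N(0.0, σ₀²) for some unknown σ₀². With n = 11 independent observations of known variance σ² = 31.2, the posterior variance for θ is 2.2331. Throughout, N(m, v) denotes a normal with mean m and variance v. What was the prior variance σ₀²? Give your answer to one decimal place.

Posterior precision equals prior precision plus data precision: 1/σ_n² = 1/σ₀² + n/σ².
So 1/σ₀² = 1/2.2331 − 11/31.2 = 0.447808 − 0.352564 = 0.095244.
Hence σ₀² = 1/0.095244 ≈ 10.5.

σ₀² = 10.5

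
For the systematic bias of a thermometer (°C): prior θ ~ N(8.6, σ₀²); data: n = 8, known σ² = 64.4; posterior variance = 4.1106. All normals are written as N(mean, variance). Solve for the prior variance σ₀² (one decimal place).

σ₀² = 8.4

For the Normal–Normal model with known σ², precisions add: τ_n = τ₀ + n/σ².
So 1/σ₀² = 1/4.1106 − 8/64.4 = 0.243273 − 0.124224 = 0.119049.
Hence σ₀² = 1/0.119049 ≈ 8.4.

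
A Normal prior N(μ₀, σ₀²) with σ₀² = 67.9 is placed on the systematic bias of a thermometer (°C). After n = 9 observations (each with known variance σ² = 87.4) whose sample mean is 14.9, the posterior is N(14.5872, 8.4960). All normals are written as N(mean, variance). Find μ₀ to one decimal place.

μ₀ = 12.4

With known observation variance, the Normal–Normal posterior has precision τ_n = τ₀ + n/σ² and mean μ_n = (τ₀μ₀ + (n/σ²)x̄)/τ_n.
Here τ₀ = 1/67.9 = 0.014728 and τ_data = 9/87.4 = 0.102975, so τ_n = 0.117703.
Rearranging for μ₀: μ₀ = (μ_n·τ_n − τ_data·x̄)/τ₀ = (14.5872·0.117703 − 0.102975·14.9) / 0.014728 = 0.182630/0.014728 ≈ 12.4.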